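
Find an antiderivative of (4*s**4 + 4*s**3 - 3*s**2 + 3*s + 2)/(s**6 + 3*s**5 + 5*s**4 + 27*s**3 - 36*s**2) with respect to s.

Factor the denominator: s**2*(s - 1)*(s + 4)*(s**2 + 9).
Partial-fraction decomposition: (63*s + 548)/(225*(s**2 + 9)) - 71/(200*(s + 4)) + 1/(5*(s - 1)) - 1/(8*s) - 1/(18*s**2).
Integrate each term; A/(s−a) gives A·log|s−a|; the (Bs+D)/(s²+p²) term gives a log and an atan.

-log(s)/8 + log(s - 1)/5 - 71*log(s + 4)/200 + 7*log(s**2 + 9)/50 + 548*atan(s/3)/675 + 1/(18*s) + C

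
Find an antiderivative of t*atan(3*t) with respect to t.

t**2*atan(3*t)/2 - t/6 + atan(3*t)/18 + C

Use integration by parts with u = arctan(3*t), dv = t dt.
Then du = 3/(9*t**2 + 1) dt.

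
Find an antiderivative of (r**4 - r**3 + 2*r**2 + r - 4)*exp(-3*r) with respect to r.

(-27*r**4 - 9*r**3 - 63*r**2 - 69*r + 85)*exp(-3*r)/81 + C

Use integration by parts with u = r**4 - r**3 + 2*r**2 + r - 4, dv = exp(-3*r) dr, so v = -exp(-3*r)/3.
Apply parts 4 times (tabular method): alternate signs, differentiate u down to 0, integrate dv up.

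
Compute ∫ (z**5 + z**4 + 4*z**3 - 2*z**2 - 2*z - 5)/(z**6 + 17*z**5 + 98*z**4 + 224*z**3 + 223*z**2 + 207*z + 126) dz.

-3*log(z + 1)/40 + 287*log(z + 3)/240 - 7409*log(z + 6)/555 + 5289*log(z + 7)/400 + 23*log(z**2 + 1)/7400 - 101*atan(z)/3700 + C

Factor the denominator: (z + 1)*(z + 3)*(z + 6)*(z + 7)*(z**2 + 1).
Partial-fraction decomposition: (23*z - 101)/(3700*(z**2 + 1)) + 5289/(400*(z + 7)) - 7409/(555*(z + 6)) + 287/(240*(z + 3)) - 3/(40*(z + 1)).
Integrate each term; A/(z−a) gives A·log|z−a|; the (Bz+D)/(z²+p²) term gives a log and an atan.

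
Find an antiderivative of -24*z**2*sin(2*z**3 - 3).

4*cos(2*z**3 - 3) + C

Let u = 2*z**3 - 3, so du = (6*z**2) dz.
Rewriting, the integral becomes -4·∫ sin(u) du = -4·-cos(u).
Substituting back, u = 2*z**3 - 3.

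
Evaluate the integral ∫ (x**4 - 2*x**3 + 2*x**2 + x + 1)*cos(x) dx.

x**4*sin(x) - 2*x**3*sin(x) + 4*x**3*cos(x) - 10*x**2*sin(x) - 6*x**2*cos(x) + 13*x*sin(x) - 20*x*cos(x) + 21*sin(x) + 13*cos(x) + C

Use integration by parts with u = x**4 - 2*x**3 + 2*x**2 + x + 1, dv = cos(x) dx, so v = sin(x).
Apply parts 4 times (tabular method): alternate signs, differentiate u down to 0, integrate dv up.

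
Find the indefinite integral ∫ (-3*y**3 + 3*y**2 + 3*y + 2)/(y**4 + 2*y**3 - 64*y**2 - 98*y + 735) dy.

-859*log(y - 7)/672 + 43*log(y - 3)/320 + 437*log(y + 5)/192 - 1157*log(y + 7)/280 + C

Factor the denominator: (y - 7)*(y - 3)*(y + 5)*(y + 7).
Partial-fraction decomposition: -1157/(280*(y + 7)) + 437/(192*(y + 5)) + 43/(320*(y - 3)) - 859/(672*(y - 7)).
Integrate each term: A/(y−a) contributes A·log|y−a|.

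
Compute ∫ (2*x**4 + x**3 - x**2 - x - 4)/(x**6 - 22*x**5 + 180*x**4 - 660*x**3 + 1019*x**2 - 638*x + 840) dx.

339*log(x - 7)/20 - 1381*log(x - 6)/37 + 1341*log(x - 5)/52 - 92*log(x - 4)/17 - 97*log(x**2 + 1)/81770 + 57*atan(x)/81770 + C

Factor the denominator: (x - 7)*(x - 6)*(x - 5)*(x - 4)*(x**2 + 1).
Partial-fraction decomposition: -(194*x - 57)/(81770*(x**2 + 1)) - 92/(17*(x - 4)) + 1341/(52*(x - 5)) - 1381/(37*(x - 6)) + 339/(20*(x - 7)).
Integrate each term; A/(x−a) gives A·log|x−a|; the (Bx+D)/(x²+p²) term gives a log and an atan.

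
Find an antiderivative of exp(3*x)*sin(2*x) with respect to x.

Let I denote the integral. Integrate by parts with u = sin(2*x), dv = exp(3*x) dx, so v = exp(3*x)/3: I = exp(3*x)*sin(2*x)/3 − (2/3)·∫ exp(3*x)*cos(2*x) dx.
Apply parts again with u = cos(2*x), dv = exp(3*x) dx: ∫ exp(3*x)*cos(2*x) dx = exp(3*x)*cos(2*x)/3 + (2/3)·I. Substituting back brings back I: I = exp(3*x)*sin(2*x)/3 - 2*exp(3*x)*cos(2*x)/9 − (4/9)·I.
Solving for I: (1 + 4/9)·I equals the remaining terms, so I = (9/13)·(exp(3*x)*sin(2*x)/3 - 2*exp(3*x)*cos(2*x)/9).

3*exp(3*x)*sin(2*x)/13 - 2*exp(3*x)*cos(2*x)/13 + C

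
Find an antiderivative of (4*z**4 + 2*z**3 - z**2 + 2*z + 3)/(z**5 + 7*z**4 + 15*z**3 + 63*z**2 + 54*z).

Factor the denominator: z*(z + 1)*(z + 6)*(z**2 + 9).
Partial-fraction decomposition: 16*(7*z - 72)/(225*(z**2 + 9)) + 523/(150*(z + 6)) - 1/(25*(z + 1)) + 1/(18*z).
Integrate each term; A/(z−a) gives A·log|z−a|; the (Bz+D)/(z²+p²) term gives a log and an atan.

log(z)/18 - log(z + 1)/25 + 523*log(z + 6)/150 + 56*log(z**2 + 9)/225 - 128*atan(z/3)/75 + C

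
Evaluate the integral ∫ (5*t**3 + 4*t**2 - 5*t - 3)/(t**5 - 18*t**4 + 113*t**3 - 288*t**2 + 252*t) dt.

Factor the denominator: t*(t - 7)*(t - 6)*(t - 3)*(t - 2).
Partial-fraction decomposition: -43/(40*(t - 2)) + 17/(4*(t - 3)) - 397/(24*(t - 6)) + 1873/(140*(t - 7)) - 1/(84*t).
Integrate each term: A/(t−a) contributes A·log|t−a|.

-log(t)/84 + 1873*log(t - 7)/140 - 397*log(t - 6)/24 + 17*log(t - 3)/4 - 43*log(t - 2)/40 + C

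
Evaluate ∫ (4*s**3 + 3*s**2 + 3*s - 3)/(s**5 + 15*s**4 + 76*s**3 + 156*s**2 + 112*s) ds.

Factor the denominator: s*(s + 2)**2*(s + 4)*(s + 7).
Partial-fraction decomposition: -1249/(525*(s + 7)) + 223/(48*(s + 4)) - 56/(25*(s + 2)) + 29/(20*(s + 2)**2) - 3/(112*s).
Integrate each term; A/(s−a) gives A·log|s−a|; A/(s−a)² gives −A/(s−a).

-3*log(s)/112 - 56*log(s + 2)/25 + 223*log(s + 4)/48 - 1249*log(s + 7)/525 - 29/(20*s + 40) + C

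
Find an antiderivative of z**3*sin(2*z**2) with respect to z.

-z**2*cos(2*z**2)/4 + sin(2*z**2)/8 + C

Let u = z², du = 2z dz; rewrite as (1/2)∫ u^1·sin(2u) du.
Now integrate by parts 1 time.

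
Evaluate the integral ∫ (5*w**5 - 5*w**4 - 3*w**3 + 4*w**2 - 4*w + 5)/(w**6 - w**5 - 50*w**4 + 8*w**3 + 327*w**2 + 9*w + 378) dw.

35587*log(w - 7)/13000 - 379*log(w - 3)/1080 - 743*log(w + 3)/900 + 44539*log(w + 6)/12987 + 22*log(w**2 + 1)/4625 - 42*atan(w)/4625 + C

Factor the denominator: (w - 7)*(w - 3)*(w + 3)*(w + 6)*(w**2 + 1).
Partial-fraction decomposition: 2*(22*w - 21)/(4625*(w**2 + 1)) + 44539/(12987*(w + 6)) - 743/(900*(w + 3)) - 379/(1080*(w - 3)) + 35587/(13000*(w - 7)).
Integrate each term; A/(w−a) gives A·log|w−a|; the (Bw+D)/(w²+p²) term gives a log and an atan.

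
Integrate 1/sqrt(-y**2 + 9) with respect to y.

Substitute y = 3·sin(θ), so dy = 3·cos(θ) dθ and the radical becomes sqrt(-y**2 + 9) = 3·cos(θ) by the Pythagorean identity.
Integrate the resulting trig expression in θ, then back-substitute θ = asin(y/3), sin(θ) = y/3, cos(θ) = sqrt(-y**2 + 9)/3 (absorbing any constant into C).

asin(y/3) + C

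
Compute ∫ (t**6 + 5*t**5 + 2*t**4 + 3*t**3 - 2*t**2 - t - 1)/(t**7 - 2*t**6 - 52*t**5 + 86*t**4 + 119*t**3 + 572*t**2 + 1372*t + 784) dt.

Factor the denominator: (t - 7)*(t - 4)*(t + 1)**2*(t + 7)*(t**2 + 4).
Partial-fraction decomposition: (7*t + 3048)/(26500*(t**2 + 4)) + 37295/(293832*(t + 7)) + 2291/(144000*(t + 1)) - 7/(1200*(t + 1)**2) - 9883/(16500*(t - 4)) + 207409/(142464*(t - 7)).
Integrate each term; A/(t−a) gives A·log|t−a|; the (Bt+D)/(t²+p²) term gives a log and an atan.

207409*log(t - 7)/142464 - 9883*log(t - 4)/16500 + 2291*log(t + 1)/144000 + 37295*log(t + 7)/293832 + 7*log(t**2 + 4)/53000 + 381*atan(t/2)/6625 + 7/(1200*t + 1200) + C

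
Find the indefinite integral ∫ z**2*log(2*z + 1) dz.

Use integration by parts with u = log(2*z + 1), dv = z**2 dz.
Then du = 2/(2*z + 1) dz and v = z**3/3.

z**3*log(2*z + 1)/3 - z**3/9 + z**2/12 - z/12 + log(2*z + 1)/24 + C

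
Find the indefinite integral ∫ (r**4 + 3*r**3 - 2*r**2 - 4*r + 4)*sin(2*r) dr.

-r**4*cos(2*r)/2 + r**3*sin(2*r) - 3*r**3*cos(2*r)/2 + 9*r**2*sin(2*r)/4 + 5*r**2*cos(2*r)/2 - 5*r*sin(2*r)/2 + 17*r*cos(2*r)/4 - 17*sin(2*r)/8 - 13*cos(2*r)/4 + C

Use integration by parts with u = r**4 + 3*r**3 - 2*r**2 - 4*r + 4, dv = sin(2*r) dr, so v = -cos(2*r)/2.
Apply parts 4 times (tabular method): alternate signs, differentiate u down to 0, integrate dv up.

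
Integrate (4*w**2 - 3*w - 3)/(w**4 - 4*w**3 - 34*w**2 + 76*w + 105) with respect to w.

43*log(w - 7)/96 - 3*log(w - 3)/16 + log(w + 1)/32 - 7*log(w + 5)/24 + C

Factor the denominator: (w - 7)*(w - 3)*(w + 1)*(w + 5).
Partial-fraction decomposition: -7/(24*(w + 5)) + 1/(32*(w + 1)) - 3/(16*(w - 3)) + 43/(96*(w - 7)).
Integrate each term: A/(w−a) contributes A·log|w−a|.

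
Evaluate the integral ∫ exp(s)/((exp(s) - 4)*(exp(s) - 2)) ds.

log(exp(s) - 4)/2 - log(exp(s) - 2)/2 + C

Let u = e^s, du = e^s ds.
The integral becomes ∫ du/((u-2)(u-4)); decompose into partial fractions.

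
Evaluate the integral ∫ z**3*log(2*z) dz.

Use integration by parts with u = log(2*z), dv = z**3 dz.
Then du = 1/z dz and v = z**4/4.

z**4*(log(z) + log(2))/4 - z**4/16 + C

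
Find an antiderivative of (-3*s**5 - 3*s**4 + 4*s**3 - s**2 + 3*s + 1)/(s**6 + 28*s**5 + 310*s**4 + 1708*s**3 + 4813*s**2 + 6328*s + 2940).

Factor the denominator: (s + 1)*(s + 2)*(s + 5)*(s + 6)*(s + 7)**2.
Partial-fraction decomposition: 350173/(450*(s + 7)) + 41777/(60*(s + 7)**2) - 18523/(20*(s + 6)) + 6961/(48*(s + 5)) - 7/(300*(s + 2)) - 7/(720*(s + 1)).
Integrate each term; A/(s−a) gives A·log|s−a|; A/(s−a)² gives −A/(s−a).

-7*log(s + 1)/720 - 7*log(s + 2)/300 + 6961*log(s + 5)/48 - 18523*log(s + 6)/20 + 350173*log(s + 7)/450 - 41777/(60*s + 420) + C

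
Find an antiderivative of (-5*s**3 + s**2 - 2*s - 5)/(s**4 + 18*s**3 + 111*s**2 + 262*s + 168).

log(s + 1)/30 - 113*log(s + 4)/6 + 1123*log(s + 6)/10 - 197*log(s + 7)/2 + C

Factor the denominator: (s + 1)*(s + 4)*(s + 6)*(s + 7).
Partial-fraction decomposition: -197/(2*(s + 7)) + 1123/(10*(s + 6)) - 113/(6*(s + 4)) + 1/(30*(s + 1)).
Integrate each term: A/(s−a) contributes A·log|s−a|.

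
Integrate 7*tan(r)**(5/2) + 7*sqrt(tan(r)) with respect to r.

14*tan(r)**(3/2)/3 + C

Let u = tan(r), so du = (tan(r)**2 + 1) dr.
Rewriting, the integral becomes 7·∫ √u du = 7·(2/3)u^(3/2).
Substituting back, u = tan(r).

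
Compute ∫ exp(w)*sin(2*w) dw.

exp(w)*sin(2*w)/5 - 2*exp(w)*cos(2*w)/5 + C

Let I denote the integral. Integrate by parts with u = sin(2*w), dv = exp(w) dw, so v = exp(w): I = exp(w)*sin(2*w) − 2·∫ exp(w)*cos(2*w) dw.
Apply parts again with u = cos(2*w), dv = exp(w) dw: ∫ exp(w)*cos(2*w) dw = exp(w)*cos(2*w) + 2·I. Substituting back brings back I: I = exp(w)*sin(2*w) - 2*exp(w)*cos(2*w) − 4·I.
Solving for I: (1 + 4)·I equals the remaining terms, so I = (1/5)·(exp(w)*sin(2*w) - 2*exp(w)*cos(2*w)).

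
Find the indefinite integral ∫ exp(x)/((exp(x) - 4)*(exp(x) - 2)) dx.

Let u = e^x, du = e^x dx.
The integral becomes ∫ du/((u-2)(u-4)); decompose into partial fractions.

log(exp(x) - 4)/2 - log(exp(x) - 2)/2 + C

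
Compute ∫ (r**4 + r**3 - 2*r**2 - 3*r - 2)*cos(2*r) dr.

r**4*sin(2*r)/2 + r**3*sin(2*r)/2 + r**3*cos(2*r) - 5*r**2*sin(2*r)/2 + 3*r**2*cos(2*r)/4 - 9*r*sin(2*r)/4 - 5*r*cos(2*r)/2 + sin(2*r)/4 - 9*cos(2*r)/8 + C

Use integration by parts with u = r**4 + r**3 - 2*r**2 - 3*r - 2, dv = cos(2*r) dr, so v = sin(2*r)/2.
Apply parts 4 times (tabular method): alternate signs, differentiate u down to 0, integrate dv up.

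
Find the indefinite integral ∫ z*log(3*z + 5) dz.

Use integration by parts with u = log(3*z + 5), dv = z dz.
Then du = 3/(3*z + 5) dz and v = z**2/2.

z**2*log(3*z + 5)/2 - z**2/4 + 5*z/6 - 25*log(3*z + 5)/18 + C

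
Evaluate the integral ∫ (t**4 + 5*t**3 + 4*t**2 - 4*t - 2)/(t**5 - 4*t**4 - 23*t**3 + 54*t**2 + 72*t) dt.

-log(t)/36 + 1247*log(t - 6)/630 - 17*log(t - 3)/18 - log(t + 1)/42 + log(t + 4)/60 + C

Factor the denominator: t*(t - 6)*(t - 3)*(t + 1)*(t + 4).
Partial-fraction decomposition: 1/(60*(t + 4)) - 1/(42*(t + 1)) - 17/(18*(t - 3)) + 1247/(630*(t - 6)) - 1/(36*t).
Integrate each term: A/(t−a) contributes A·log|t−a|.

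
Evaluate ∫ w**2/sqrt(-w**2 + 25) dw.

Substitute w = 5·sin(θ), so dw = 5·cos(θ) dθ and the radical becomes sqrt(-w**2 + 25) = 5·cos(θ) by the Pythagorean identity.
Integrate the resulting trig expression in θ, then back-substitute θ = asin(w/5), sin(θ) = w/5, cos(θ) = sqrt(-w**2 + 25)/5 (absorbing any constant into C).

-w*sqrt(-w**2 + 25)/2 + 25*asin(w/5)/2 + C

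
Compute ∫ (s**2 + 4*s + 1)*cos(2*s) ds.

Use integration by parts with u = s**2 + 4*s + 1, dv = cos(2*s) ds, so v = sin(2*s)/2.
Apply parts 2 times (tabular method): alternate signs, differentiate u down to 0, integrate dv up.

s**2*sin(2*s)/2 + 2*s*sin(2*s) + s*cos(2*s)/2 + sin(2*s)/4 + cos(2*s) + C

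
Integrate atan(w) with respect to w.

Use integration by parts with u = arctan(w), dv = dw.
Then du = 1/(w**2 + 1) dw.

w*atan(w) - log(w**2 + 1)/2 + C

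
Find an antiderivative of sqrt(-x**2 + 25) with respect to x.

Substitute x = 5·sin(θ), so dx = 5·cos(θ) dθ and the radical becomes sqrt(-x**2 + 25) = 5·cos(θ) by the Pythagorean identity.
Integrate the resulting trig expression in θ, then back-substitute θ = asin(x/5), sin(θ) = x/5, cos(θ) = sqrt(-x**2 + 25)/5 (absorbing any constant into C).

x*sqrt(-x**2 + 25)/2 + 25*asin(x/5)/2 + C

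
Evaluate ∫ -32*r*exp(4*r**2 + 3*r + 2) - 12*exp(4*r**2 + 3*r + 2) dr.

-4*exp(4*r**2 + 3*r + 2) + C

Let u = 4*r**2 + 3*r + 2, so du = (8*r + 3) dr.
Rewriting, the integral becomes -4·∫ e^u du = -4·e^u.
Substituting back, u = 4*r**2 + 3*r + 2.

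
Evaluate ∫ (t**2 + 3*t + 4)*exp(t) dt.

Use integration by parts with u = t**2 + 3*t + 4, dv = exp(t) dt, so v = exp(t).
Apply parts 2 times (tabular method): alternate signs, differentiate u down to 0, integrate dv up.

(t**2 + t + 3)*exp(t) + C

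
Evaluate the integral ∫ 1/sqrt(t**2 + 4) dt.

Substitute t = 2·tan(θ), so dt = 2·sec(θ)^2 dθ and the radical becomes sqrt(t**2 + 4) = 2·sec(θ) by the Pythagorean identity.
Integrate the resulting trig expression in θ, then back-substitute tan(θ) = t/2, sec(θ) = sqrt(t**2 + 4)/2 (absorbing any constant into C).

log(t + sqrt(t**2 + 4)) + C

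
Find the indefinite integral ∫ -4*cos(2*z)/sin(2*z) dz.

Let u = sin(2*z), so du = (2*cos(2*z)) dz.
Rewriting, the integral becomes -2·∫ 1/u du = -2·log(u).
Substituting back, u = sin(2*z).

-2*log(sin(2*z)) + C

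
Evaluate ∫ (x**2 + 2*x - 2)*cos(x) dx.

Use integration by parts with u = x**2 + 2*x - 2, dv = cos(x) dx, so v = sin(x).
Apply parts 2 times (tabular method): alternate signs, differentiate u down to 0, integrate dv up.

x**2*sin(x) + 2*x*sin(x) + 2*x*cos(x) - 4*sin(x) + 2*cos(x) + C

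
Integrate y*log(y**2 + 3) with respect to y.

y**2*log(y**2 + 3)/2 - y**2/2 + 3*log(y**2 + 3)/2 + C

Let u = y**2 + 3, so du = (2*y) dy.
The integral becomes (1/2)·∫ log(u) du; integrate by parts with u′=log(u), dv′=du.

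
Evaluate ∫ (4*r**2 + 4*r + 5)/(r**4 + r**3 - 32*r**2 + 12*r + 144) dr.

17*log(r - 4)/12 - 53*log(r - 3)/45 + 13*log(r + 2)/120 - 25*log(r + 6)/72 + C

Factor the denominator: (r - 4)*(r - 3)*(r + 2)*(r + 6).
Partial-fraction decomposition: -25/(72*(r + 6)) + 13/(120*(r + 2)) - 53/(45*(r - 3)) + 17/(12*(r - 4)).
Integrate each term: A/(r−a) contributes A·log|r−a|.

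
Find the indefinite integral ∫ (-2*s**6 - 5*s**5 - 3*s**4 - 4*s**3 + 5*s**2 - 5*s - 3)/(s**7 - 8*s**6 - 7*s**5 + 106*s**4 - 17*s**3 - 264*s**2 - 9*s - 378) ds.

Factor the denominator: (s - 7)*(s - 3)**2*(s + 2)*(s + 3)*(s**2 + 1).
Partial-fraction decomposition: 3*(2*s + 3)/(500*(s**2 + 1)) - 107/(1200*(s + 3)) - 43/(1125*(s + 2)) + 64003/(24000*(s - 3)) + 999/(400*(s - 3)**2) - 327701/(72000*(s - 7)).
Integrate each term; A/(s−a) gives A·log|s−a|; the (Bs+D)/(s²+p²) term gives a log and an atan.

-327701*log(s - 7)/72000 + 64003*log(s - 3)/24000 - 43*log(s + 2)/1125 - 107*log(s + 3)/1200 + 3*log(s**2 + 1)/500 + 9*atan(s)/500 - 999/(400*s - 1200) + C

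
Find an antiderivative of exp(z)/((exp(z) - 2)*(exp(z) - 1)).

Let u = e^z, du = e^z dz.
The integral becomes ∫ du/((u-1)(u-2)); decompose into partial fractions.

log(exp(z) - 2) - log(exp(z) - 1) + C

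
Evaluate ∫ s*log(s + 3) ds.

Use integration by parts with u = log(s + 3), dv = s ds.
Then du = 1/(s + 3) ds and v = s**2/2.

s**2*log(s + 3)/2 - s**2/4 + 3*s/2 - 9*log(s + 3)/2 + C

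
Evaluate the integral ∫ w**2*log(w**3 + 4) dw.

Let u = w**3 + 4, so du = (3*w**2) dw.
The integral becomes (1/3)·∫ log(u) du; integrate by parts with u′=log(u), dv′=du.

w**3*log(w**3 + 4)/3 - w**3/3 + 4*log(w**3 + 4)/3 + C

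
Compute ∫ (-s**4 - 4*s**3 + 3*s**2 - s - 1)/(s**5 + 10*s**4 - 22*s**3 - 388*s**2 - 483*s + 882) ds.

Factor the denominator: (s - 6)*(s - 1)*(s + 3)*(s + 7)**2.
Partial-fraction decomposition: -8973/(10816*(s + 7)) + 219/(104*(s + 7)**2) + 7/(72*(s + 3)) + 1/(320*(s - 1)) - 2059/(7605*(s - 6)).
Integrate each term; A/(s−a) gives A·log|s−a|; A/(s−a)² gives −A/(s−a).

-2059*log(s - 6)/7605 + log(s - 1)/320 + 7*log(s + 3)/72 - 8973*log(s + 7)/10816 - 219/(104*s + 728) + C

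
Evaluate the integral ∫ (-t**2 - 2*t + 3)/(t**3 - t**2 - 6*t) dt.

Factor the denominator: t*(t - 3)*(t + 2).
Partial-fraction decomposition: 3/(10*(t + 2)) - 4/(5*(t - 3)) - 1/(2*t).
Integrate each term: A/(t−a) contributes A·log|t−a|.

-log(t)/2 - 4*log(t - 3)/5 + 3*log(t + 2)/10 + C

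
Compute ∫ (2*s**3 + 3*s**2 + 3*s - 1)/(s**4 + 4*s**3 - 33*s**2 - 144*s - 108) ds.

557*log(s - 6)/756 + 3*log(s + 1)/70 - 37*log(s + 3)/54 + 343*log(s + 6)/180 + C

Factor the denominator: (s - 6)*(s + 1)*(s + 3)*(s + 6).
Partial-fraction decomposition: 343/(180*(s + 6)) - 37/(54*(s + 3)) + 3/(70*(s + 1)) + 557/(756*(s - 6)).
Integrate each term: A/(s−a) contributes A·log|s−a|.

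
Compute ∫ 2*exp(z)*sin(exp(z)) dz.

Let u = exp(z), so du = (exp(z)) dz.
Rewriting, the integral becomes 2·∫ sin(u) du = 2·-cos(u).
Substituting back, u = exp(z).

-2*cos(exp(z)) + C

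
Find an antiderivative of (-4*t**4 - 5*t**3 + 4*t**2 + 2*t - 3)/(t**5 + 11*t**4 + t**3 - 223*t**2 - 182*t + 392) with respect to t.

Factor the denominator: (t - 4)*(t - 1)*(t + 2)*(t + 7)**2.
Partial-fraction decomposition: -65663/(19360*(t + 7)) + 771/(44*(t + 7)**2) - 1/(30*(t + 2)) + 1/(96*(t - 1)) - 425/(726*(t - 4)).
Integrate each term; A/(t−a) gives A·log|t−a|; A/(t−a)² gives −A/(t−a).

-425*log(t - 4)/726 + log(t - 1)/96 - log(t + 2)/30 - 65663*log(t + 7)/19360 - 771/(44*t + 308) + C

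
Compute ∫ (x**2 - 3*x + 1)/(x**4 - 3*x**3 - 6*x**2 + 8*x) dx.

log(x)/8 + 5*log(x - 4)/72 + log(x - 1)/9 - 11*log(x + 2)/36 + C

Factor the denominator: x*(x - 4)*(x - 1)*(x + 2).
Partial-fraction decomposition: -11/(36*(x + 2)) + 1/(9*(x - 1)) + 5/(72*(x - 4)) + 1/(8*x).
Integrate each term: A/(x−a) contributes A·log|x−a|.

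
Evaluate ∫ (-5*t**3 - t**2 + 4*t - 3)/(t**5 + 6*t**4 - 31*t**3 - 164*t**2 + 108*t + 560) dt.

Factor the denominator: (t - 5)*(t - 2)*(t + 2)*(t + 4)*(t + 7).
Partial-fraction decomposition: 109/(108*(t + 7)) - 95/(108*(t + 4)) + 5/(56*(t + 2)) + 13/(216*(t - 2)) - 211/(756*(t - 5)).
Integrate each term: A/(t−a) contributes A·log|t−a|.

-211*log(t - 5)/756 + 13*log(t - 2)/216 + 5*log(t + 2)/56 - 95*log(t + 4)/108 + 109*log(t + 7)/108 + C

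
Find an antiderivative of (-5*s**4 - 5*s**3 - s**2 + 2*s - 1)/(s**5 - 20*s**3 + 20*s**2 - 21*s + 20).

-1609*log(s - 4)/459 + 5*log(s - 1)/18 - 634*log(s + 5)/351 + 15*log(s**2 + 1)/884 - 127*atan(s)/442 + C

Factor the denominator: (s - 4)*(s - 1)*(s + 5)*(s**2 + 1).
Partial-fraction decomposition: (15*s - 127)/(442*(s**2 + 1)) - 634/(351*(s + 5)) + 5/(18*(s - 1)) - 1609/(459*(s - 4)).
Integrate each term; A/(s−a) gives A·log|s−a|; the (Bs+D)/(s²+p²) term gives a log and an atan.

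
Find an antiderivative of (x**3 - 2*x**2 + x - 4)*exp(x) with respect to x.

(x**3 - 5*x**2 + 11*x - 15)*exp(x) + C

Use integration by parts with u = x**3 - 2*x**2 + x - 4, dv = exp(x) dx, so v = exp(x).
Apply parts 3 times (tabular method): alternate signs, differentiate u down to 0, integrate dv up.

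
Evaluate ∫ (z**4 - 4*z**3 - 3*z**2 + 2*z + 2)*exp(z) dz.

(z**4 - 8*z**3 + 21*z**2 - 40*z + 42)*exp(z) + C

Use integration by parts with u = z**4 - 4*z**3 - 3*z**2 + 2*z + 2, dv = exp(z) dz, so v = exp(z).
Apply parts 4 times (tabular method): alternate signs, differentiate u down to 0, integrate dv up.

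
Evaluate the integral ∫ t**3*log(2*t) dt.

Use integration by parts with u = log(2*t), dv = t**3 dt.
Then du = 1/t dt and v = t**4/4.

t**4*(log(t) + log(2))/4 - t**4/16 + C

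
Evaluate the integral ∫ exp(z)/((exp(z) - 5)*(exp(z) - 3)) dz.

log(exp(z) - 5)/2 - log(exp(z) - 3)/2 + C

Let u = e^z, du = e^z dz.
The integral becomes ∫ du/((u-5)(u-3)); decompose into partial fractions.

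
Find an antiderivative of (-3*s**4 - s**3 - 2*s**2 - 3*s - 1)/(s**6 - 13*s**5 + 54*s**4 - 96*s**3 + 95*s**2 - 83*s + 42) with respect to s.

Factor the denominator: (s - 7)*(s - 3)*(s - 2)*(s - 1)*(s**2 + 1).
Partial-fraction decomposition: -(3*s - 4)/(125*(s**2 + 1)) + 5/(12*(s - 1)) - 71/(25*(s - 2)) + 149/(40*(s - 3)) - 3833/(3000*(s - 7)).
Integrate each term; A/(s−a) gives A·log|s−a|; the (Bs+D)/(s²+p²) term gives a log and an atan.

-3833*log(s - 7)/3000 + 149*log(s - 3)/40 - 71*log(s - 2)/25 + 5*log(s - 1)/12 - 3*log(s**2 + 1)/250 + 4*atan(s)/125 + C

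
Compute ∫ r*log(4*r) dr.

r**2*(log(r) + 2*log(2))/2 - r**2/4 + C

Use integration by parts with u = log(4*r), dv = r dr.
Then du = 1/r dr and v = r**2/2.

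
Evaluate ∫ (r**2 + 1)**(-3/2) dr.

r/sqrt(r**2 + 1) + C

Substitute r = tan(θ), so dr = sec(θ)^2 dθ and the radical becomes sqrt(r**2 + 1) = sec(θ) by the Pythagorean identity.
Integrate the resulting trig expression in θ, then back-substitute tan(θ) = r, sec(θ) = sqrt(r**2 + 1) (absorbing any constant into C).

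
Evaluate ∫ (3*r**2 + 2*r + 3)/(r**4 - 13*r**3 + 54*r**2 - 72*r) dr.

-log(r)/24 + 41*log(r - 6)/12 - 59*log(r - 4)/8 + 4*log(r - 3) + C

Factor the denominator: r*(r - 6)*(r - 4)*(r - 3).
Partial-fraction decomposition: 4/(r - 3) - 59/(8*(r - 4)) + 41/(12*(r - 6)) - 1/(24*r).
Integrate each term: A/(r−a) contributes A·log|r−a|.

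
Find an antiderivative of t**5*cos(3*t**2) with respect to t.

Let u = t², du = 2t dt; rewrite as (1/2)∫ u^2·cos(3u) du.
Now integrate by parts 2 times.

t**4*sin(3*t**2)/6 + t**2*cos(3*t**2)/9 - sin(3*t**2)/27 + C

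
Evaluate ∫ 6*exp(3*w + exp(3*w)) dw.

2*exp(exp(3*w)) + C

Let u = exp(3*w), so du = (3*exp(3*w)) dw.
Rewriting, the integral becomes 2·∫ e^u du = 2·e^u.
Substituting back, u = exp(3*w).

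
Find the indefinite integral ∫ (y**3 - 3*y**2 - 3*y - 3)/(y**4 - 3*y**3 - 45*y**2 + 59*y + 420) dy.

Factor the denominator: (y - 7)*(y - 4)*(y + 3)*(y + 5).
Partial-fraction decomposition: 47/(54*(y + 5)) - 12/(35*(y + 3)) - 1/(189*(y - 4)) + 43/(90*(y - 7)).
Integrate each term: A/(y−a) contributes A·log|y−a|.

43*log(y - 7)/90 - log(y - 4)/189 - 12*log(y + 3)/35 + 47*log(y + 5)/54 + C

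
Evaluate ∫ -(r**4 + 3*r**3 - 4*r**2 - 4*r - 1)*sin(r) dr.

r**4*cos(r) - 4*r**3*sin(r) + 3*r**3*cos(r) - 9*r**2*sin(r) - 16*r**2*cos(r) + 32*r*sin(r) - 22*r*cos(r) + 22*sin(r) + 31*cos(r) + C

Use integration by parts with u = r**4 + 3*r**3 - 4*r**2 - 4*r - 1, dv = -sin(r) dr, so v = cos(r).
Apply parts 4 times (tabular method): alternate signs, differentiate u down to 0, integrate dv up.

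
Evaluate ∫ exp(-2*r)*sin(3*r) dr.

-2*exp(-2*r)*sin(3*r)/13 - 3*exp(-2*r)*cos(3*r)/13 + C

Let I denote the integral. Integrate by parts with u = sin(3*r), dv = exp(-2*r) dr, so v = -exp(-2*r)/2: I = -exp(-2*r)*sin(3*r)/2 + (3/2)·∫ exp(-2*r)*cos(3*r) dr.
Apply parts again with u = cos(3*r), dv = exp(-2*r) dr: ∫ exp(-2*r)*cos(3*r) dr = -exp(-2*r)*cos(3*r)/2 − (3/2)·I. Substituting back brings back I: I = -exp(-2*r)*sin(3*r)/2 - 3*exp(-2*r)*cos(3*r)/4 − (9/4)·I.
Solving for I: (1 + 9/4)·I equals the remaining terms, so I = (4/13)·(-exp(-2*r)*sin(3*r)/2 - 3*exp(-2*r)*cos(3*r)/4).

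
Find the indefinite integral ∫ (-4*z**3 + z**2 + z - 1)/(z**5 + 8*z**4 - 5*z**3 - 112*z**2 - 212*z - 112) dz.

Factor the denominator: (z - 4)*(z + 1)*(z + 2)**2*(z + 7).
Partial-fraction decomposition: 471/(550*(z + 7)) - 191/(300*(z + 2)) + 11/(10*(z + 2)**2) - 1/(10*(z + 1)) - 79/(660*(z - 4)).
Integrate each term; A/(z−a) gives A·log|z−a|; A/(z−a)² gives −A/(z−a).

-79*log(z - 4)/660 - log(z + 1)/10 - 191*log(z + 2)/300 + 471*log(z + 7)/550 - 11/(10*z + 20) + C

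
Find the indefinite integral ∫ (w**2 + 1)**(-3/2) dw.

w/sqrt(w**2 + 1) + C

Substitute w = tan(θ), so dw = sec(θ)^2 dθ and the radical becomes sqrt(w**2 + 1) = sec(θ) by the Pythagorean identity.
Integrate the resulting trig expression in θ, then back-substitute tan(θ) = w, sec(θ) = sqrt(w**2 + 1) (absorbing any constant into C).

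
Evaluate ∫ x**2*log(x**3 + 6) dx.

x**3*log(x**3 + 6)/3 - x**3/3 + 2*log(x**3 + 6) + C

Let u = x**3 + 6, so du = (3*x**2) dx.
The integral becomes (1/3)·∫ log(u) du; integrate by parts with u′=log(u), dv′=du.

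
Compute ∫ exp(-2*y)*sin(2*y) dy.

-exp(-2*y)*sin(2*y)/4 - exp(-2*y)*cos(2*y)/4 + C

Let I denote the integral. Integrate by parts with u = sin(2*y), dv = exp(-2*y) dy, so v = -exp(-2*y)/2: I = -exp(-2*y)*sin(2*y)/2 + ∫ exp(-2*y)*cos(2*y) dy.
Apply parts again with u = cos(2*y), dv = exp(-2*y) dy: ∫ exp(-2*y)*cos(2*y) dy = -exp(-2*y)*cos(2*y)/2 − I. Substituting back brings back I: I = -exp(-2*y)*sin(2*y)/2 - exp(-2*y)*cos(2*y)/2 − I.
Solving for I: (1 + 1)·I equals the remaining terms, so I = (1/2)·(-exp(-2*y)*sin(2*y)/2 - exp(-2*y)*cos(2*y)/2).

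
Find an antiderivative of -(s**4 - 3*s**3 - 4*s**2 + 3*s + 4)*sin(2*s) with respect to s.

s**4*cos(2*s)/2 - s**3*sin(2*s) - 3*s**3*cos(2*s)/2 + 9*s**2*sin(2*s)/4 - 7*s**2*cos(2*s)/2 + 7*s*sin(2*s)/2 + 15*s*cos(2*s)/4 - 15*sin(2*s)/8 + 15*cos(2*s)/4 + C

Use integration by parts with u = s**4 - 3*s**3 - 4*s**2 + 3*s + 4, dv = -sin(2*s) ds, so v = cos(2*s)/2.
Apply parts 4 times (tabular method): alternate signs, differentiate u down to 0, integrate dv up.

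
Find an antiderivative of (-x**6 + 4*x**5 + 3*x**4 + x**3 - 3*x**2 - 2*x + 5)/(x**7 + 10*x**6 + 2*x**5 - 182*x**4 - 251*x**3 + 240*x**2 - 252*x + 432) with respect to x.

Factor the denominator: (x - 4)*(x - 1)*(x + 3)*(x + 6)**2*(x**2 + 1).
Partial-fraction decomposition: (1829*x + 3678)/(232730*(x**2 + 1)) - 3692651/(8624700*(x + 6)) + 10597/(1110*(x + 6)**2) - 1501/(2520*(x + 3)) - 1/(168*(x - 1)) + 781/(35700*(x - 4)).
Integrate each term; A/(x−a) gives A·log|x−a|; the (Bx+D)/(x²+p²) term gives a log and an atan.

781*log(x - 4)/35700 - log(x - 1)/168 - 1501*log(x + 3)/2520 - 3692651*log(x + 6)/8624700 + 1829*log(x**2 + 1)/465460 + 1839*atan(x)/116365 - 10597/(1110*x + 6660) + C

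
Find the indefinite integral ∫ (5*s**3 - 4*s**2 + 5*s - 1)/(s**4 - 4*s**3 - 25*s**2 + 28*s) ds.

-log(s)/28 + 1553*log(s - 7)/462 - log(s - 1)/6 + 81*log(s + 4)/44 + C

Factor the denominator: s*(s - 7)*(s - 1)*(s + 4).
Partial-fraction decomposition: 81/(44*(s + 4)) - 1/(6*(s - 1)) + 1553/(462*(s - 7)) - 1/(28*s).
Integrate each term: A/(s−a) contributes A·log|s−a|.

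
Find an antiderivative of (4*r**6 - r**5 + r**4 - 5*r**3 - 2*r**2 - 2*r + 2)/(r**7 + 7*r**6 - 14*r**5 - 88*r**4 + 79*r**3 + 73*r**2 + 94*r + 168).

Factor the denominator: (r - 3)*(r - 2)*(r + 1)*(r + 4)*(r + 7)*(r**2 + 1).
Partial-fraction decomposition: (43*r + 49)/(8500*(r**2 + 1)) + 491437/(81000*(r + 7)) - 1283/(459*(r + 4)) + 13/(432*(r + 1)) - 19/(81*(r - 2)) + 371/(400*(r - 3)).
Integrate each term; A/(r−a) gives A·log|r−a|; the (Br+D)/(r²+p²) term gives a log and an atan.

371*log(r - 3)/400 - 19*log(r - 2)/81 + 13*log(r + 1)/432 - 1283*log(r + 4)/459 + 491437*log(r + 7)/81000 + 43*log(r**2 + 1)/17000 + 49*atan(r)/8500 + C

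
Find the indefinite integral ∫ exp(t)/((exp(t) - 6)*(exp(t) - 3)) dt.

log(exp(t) - 6)/3 - log(exp(t) - 3)/3 + C

Let u = e^t, du = e^t dt.
The integral becomes ∫ du/((u-6)(u-3)); decompose into partial fractions.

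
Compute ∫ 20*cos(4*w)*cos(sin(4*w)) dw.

Let u = sin(4*w), so du = (4*cos(4*w)) dw.
Rewriting, the integral becomes 5·∫ cos(u) du = 5·sin(u).
Substituting back, u = sin(4*w).

5*sin(sin(4*w)) + C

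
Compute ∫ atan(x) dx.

Use integration by parts with u = arctan(x), dv = dx.
Then du = 1/(x**2 + 1) dx.

x*atan(x) - log(x**2 + 1)/2 + C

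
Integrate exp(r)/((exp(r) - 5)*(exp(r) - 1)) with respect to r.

log(exp(r) - 5)/4 - log(exp(r) - 1)/4 + C

Let u = e^r, du = e^r dr.
The integral becomes ∫ du/((u-5)(u-1)); decompose into partial fractions.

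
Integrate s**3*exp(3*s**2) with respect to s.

(3*s**2 - 1)*exp(3*s**2)/18 + C

Let u = s², du = 2s ds; rewrite as (1/2)∫ u^1·exp(3u) du.
Now integrate by parts 1 time.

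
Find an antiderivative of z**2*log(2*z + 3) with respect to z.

z**3*log(2*z + 3)/3 - z**3/9 + z**2/4 - 3*z/4 + 9*log(2*z + 3)/8 + C

Use integration by parts with u = log(2*z + 3), dv = z**2 dz.
Then du = 2/(2*z + 3) dz and v = z**3/3.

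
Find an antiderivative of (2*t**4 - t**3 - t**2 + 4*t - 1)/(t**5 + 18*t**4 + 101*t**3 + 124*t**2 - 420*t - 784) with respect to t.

Factor the denominator: (t - 2)*(t + 2)*(t + 4)*(t + 7)**2.
Partial-fraction decomposition: -218/(75*(t + 7)) - 563/(15*(t + 7)**2) + 181/(36*(t + 4)) - 27/(200*(t + 2)) + 1/(72*(t - 2)).
Integrate each term; A/(t−a) gives A·log|t−a|; A/(t−a)² gives −A/(t−a).

log(t - 2)/72 - 27*log(t + 2)/200 + 181*log(t + 4)/36 - 218*log(t + 7)/75 + 563/(15*t + 105) + C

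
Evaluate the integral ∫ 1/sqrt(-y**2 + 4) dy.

asin(y/2) + C

Substitute y = 2·sin(θ), so dy = 2·cos(θ) dθ and the radical becomes sqrt(-y**2 + 4) = 2·cos(θ) by the Pythagorean identity.
Integrate the resulting trig expression in θ, then back-substitute θ = asin(y/2), sin(θ) = y/2, cos(θ) = sqrt(-y**2 + 4)/2 (absorbing any constant into C).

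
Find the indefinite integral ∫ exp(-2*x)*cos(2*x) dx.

Let I denote the integral. Integrate by parts with u = cos(2*x), dv = exp(-2*x) dx, so v = -exp(-2*x)/2: I = -exp(-2*x)*cos(2*x)/2 − ∫ exp(-2*x)*sin(2*x) dx.
Apply parts again with u = sin(2*x), dv = exp(-2*x) dx: ∫ exp(-2*x)*sin(2*x) dx = -exp(-2*x)*sin(2*x)/2 + I. Substituting back brings back I: I = exp(-2*x)*sin(2*x)/2 - exp(-2*x)*cos(2*x)/2 − I.
Solving for I: (1 + 1)·I equals the remaining terms, so I = (1/2)·(exp(-2*x)*sin(2*x)/2 - exp(-2*x)*cos(2*x)/2).

exp(-2*x)*sin(2*x)/4 - exp(-2*x)*cos(2*x)/4 + C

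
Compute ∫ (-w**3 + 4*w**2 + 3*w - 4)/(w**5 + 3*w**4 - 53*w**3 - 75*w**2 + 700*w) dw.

-log(w)/175 - 7*log(w - 5)/300 - 2*log(w - 4)/99 - 103*log(w + 5)/450 + 257*log(w + 7)/924 + C

Factor the denominator: w*(w - 5)*(w - 4)*(w + 5)*(w + 7).
Partial-fraction decomposition: 257/(924*(w + 7)) - 103/(450*(w + 5)) - 2/(99*(w - 4)) - 7/(300*(w - 5)) - 1/(175*w).
Integrate each term: A/(w−a) contributes A·log|w−a|.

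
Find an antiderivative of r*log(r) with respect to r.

Use integration by parts with u = log(r), dv = r dr.
Then du = 1/r dr and v = r**2/2.

r**2*log(r)/2 - r**2/4 + C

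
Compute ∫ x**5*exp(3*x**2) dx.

Let u = x², du = 2x dx; rewrite as (1/2)∫ u^2·exp(3u) du.
Now integrate by parts 2 times.

(9*x**4 - 6*x**2 + 2)*exp(3*x**2)/54 + C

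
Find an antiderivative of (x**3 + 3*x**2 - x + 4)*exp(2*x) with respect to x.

Use integration by parts with u = x**3 + 3*x**2 - x + 4, dv = exp(2*x) dx, so v = exp(2*x)/2.
Apply parts 3 times (tabular method): alternate signs, differentiate u down to 0, integrate dv up.

(4*x**3 + 6*x**2 - 10*x + 21)*exp(2*x)/8 + C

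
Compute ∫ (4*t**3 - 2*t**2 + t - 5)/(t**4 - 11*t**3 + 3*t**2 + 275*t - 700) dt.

Factor the denominator: (t - 7)*(t - 5)*(t - 4)*(t + 5).
Partial-fraction decomposition: 14/(27*(t + 5)) + 223/(27*(t - 4)) - 45/(2*(t - 5)) + 319/(18*(t - 7)).
Integrate each term: A/(t−a) contributes A·log|t−a|.

319*log(t - 7)/18 - 45*log(t - 5)/2 + 223*log(t - 4)/27 + 14*log(t + 5)/27 + C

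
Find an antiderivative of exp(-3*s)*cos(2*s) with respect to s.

Let I denote the integral. Integrate by parts with u = cos(2*s), dv = exp(-3*s) ds, so v = -exp(-3*s)/3: I = -exp(-3*s)*cos(2*s)/3 − (2/3)·∫ exp(-3*s)*sin(2*s) ds.
Apply parts again with u = sin(2*s), dv = exp(-3*s) ds: ∫ exp(-3*s)*sin(2*s) ds = -exp(-3*s)*sin(2*s)/3 + (2/3)·I. Substituting back brings back I: I = 2*exp(-3*s)*sin(2*s)/9 - exp(-3*s)*cos(2*s)/3 − (4/9)·I.
Solving for I: (1 + 4/9)·I equals the remaining terms, so I = (9/13)·(2*exp(-3*s)*sin(2*s)/9 - exp(-3*s)*cos(2*s)/3).

2*exp(-3*s)*sin(2*s)/13 - 3*exp(-3*s)*cos(2*s)/13 + C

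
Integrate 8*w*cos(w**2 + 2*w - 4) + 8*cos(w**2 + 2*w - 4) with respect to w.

Let u = w**2 + 2*w - 4, so du = (2*w + 2) dw.
Rewriting, the integral becomes 4·∫ cos(u) du = 4·sin(u).
Substituting back, u = w**2 + 2*w - 4.

4*sin(w**2 + 2*w - 4) + C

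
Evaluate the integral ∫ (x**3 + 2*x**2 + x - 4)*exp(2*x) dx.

(4*x**3 + 2*x**2 + 2*x - 17)*exp(2*x)/8 + C

Use integration by parts with u = x**3 + 2*x**2 + x - 4, dv = exp(2*x) dx, so v = exp(2*x)/2.
Apply parts 3 times (tabular method): alternate signs, differentiate u down to 0, integrate dv up.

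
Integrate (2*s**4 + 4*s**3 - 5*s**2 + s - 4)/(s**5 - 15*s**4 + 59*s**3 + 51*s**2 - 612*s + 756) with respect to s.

1483*log(s - 7)/50 - 1639*log(s - 6)/54 + 28*log(s - 3)/9 - 21*log(s - 2)/50 + log(s + 3)/1350 + C

Factor the denominator: (s - 7)*(s - 6)*(s - 3)*(s - 2)*(s + 3).
Partial-fraction decomposition: 1/(1350*(s + 3)) - 21/(50*(s - 2)) + 28/(9*(s - 3)) - 1639/(54*(s - 6)) + 1483/(50*(s - 7)).
Integrate each term: A/(s−a) contributes A·log|s−a|.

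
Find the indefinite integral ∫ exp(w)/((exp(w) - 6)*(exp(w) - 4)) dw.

log(exp(w) - 6)/2 - log(exp(w) - 4)/2 + C

Let u = e^w, du = e^w dw.
The integral becomes ∫ du/((u-4)(u-6)); decompose into partial fractions.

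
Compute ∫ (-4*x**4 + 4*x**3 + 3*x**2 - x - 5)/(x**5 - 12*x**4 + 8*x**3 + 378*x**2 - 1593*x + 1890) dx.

Factor the denominator: (x - 7)*(x - 5)*(x - 3)**2*(x + 6).
Partial-fraction decomposition: -5939/(11583*(x + 6)) - 15583/(2592*(x - 3)) - 197/(72*(x - 3)**2) + 1935/(88*(x - 5)) - 8097/(416*(x - 7)).
Integrate each term; A/(x−a) gives A·log|x−a|; A/(x−a)² gives −A/(x−a).

-8097*log(x - 7)/416 + 1935*log(x - 5)/88 - 15583*log(x - 3)/2592 - 5939*log(x + 6)/11583 + 197/(72*x - 216) + C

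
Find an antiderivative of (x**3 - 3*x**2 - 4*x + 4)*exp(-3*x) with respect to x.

Use integration by parts with u = x**3 - 3*x**2 - 4*x + 4, dv = exp(-3*x) dx, so v = -exp(-3*x)/3.
Apply parts 3 times (tabular method): alternate signs, differentiate u down to 0, integrate dv up.

(-9*x**3 + 18*x**2 + 48*x - 20)*exp(-3*x)/27 + C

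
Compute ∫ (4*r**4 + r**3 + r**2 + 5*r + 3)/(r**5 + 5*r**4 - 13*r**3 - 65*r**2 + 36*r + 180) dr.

63*log(r - 3)/40 - 89*log(r - 2)/140 + 53*log(r + 2)/60 - 49*log(r + 3)/10 + 1189*log(r + 5)/168 + C

Factor the denominator: (r - 3)*(r - 2)*(r + 2)*(r + 3)*(r + 5).
Partial-fraction decomposition: 1189/(168*(r + 5)) - 49/(10*(r + 3)) + 53/(60*(r + 2)) - 89/(140*(r - 2)) + 63/(40*(r - 3)).
Integrate each term: A/(r−a) contributes A·log|r−a|.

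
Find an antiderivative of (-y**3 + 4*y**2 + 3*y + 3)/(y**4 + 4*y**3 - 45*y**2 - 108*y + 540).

Factor the denominator: (y - 5)*(y - 3)*(y + 6)**2.
Partial-fraction decomposition: -2749/(3267*(y + 6)) + 115/(33*(y + 6)**2) - 7/(54*(y - 3)) - 7/(242*(y - 5)).
Integrate each term; A/(y−a) gives A·log|y−a|; A/(y−a)² gives −A/(y−a).

-7*log(y - 5)/242 - 7*log(y - 3)/54 - 2749*log(y + 6)/3267 - 115/(33*y + 198) + C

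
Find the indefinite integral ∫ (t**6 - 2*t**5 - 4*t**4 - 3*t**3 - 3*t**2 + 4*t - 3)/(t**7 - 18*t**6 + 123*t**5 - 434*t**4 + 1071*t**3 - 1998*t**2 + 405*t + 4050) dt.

1679*log(t - 6)/63 - 535583*log(t - 5)/20808 + 5*log(t - 3)/24 - log(t + 1)/1260 - 6193*log(t**2 + 9)/104040 - 779*atan(t/3)/52020 + 3221/(204*t - 1020) + C

Factor the denominator: (t - 6)*(t - 5)**2*(t - 3)*(t + 1)*(t**2 + 9).
Partial-fraction decomposition: -(6193*t + 2337)/(52020*(t**2 + 9)) - 1/(1260*(t + 1)) + 5/(24*(t - 3)) - 535583/(20808*(t - 5)) - 3221/(204*(t - 5)**2) + 1679/(63*(t - 6)).
Integrate each term; A/(t−a) gives A·log|t−a|; the (Bt+D)/(t²+p²) term gives a log and an atan.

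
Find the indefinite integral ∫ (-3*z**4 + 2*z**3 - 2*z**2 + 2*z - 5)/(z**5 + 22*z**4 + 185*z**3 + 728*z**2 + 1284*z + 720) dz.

-7*log(z + 1)/150 + 941*log(z + 4)/12 - 1095*log(z + 5)/2 + 46613*log(z + 6)/100 - 4409/(10*z + 60) + C

Factor the denominator: (z + 1)*(z + 4)*(z + 5)*(z + 6)**2.
Partial-fraction decomposition: 46613/(100*(z + 6)) + 4409/(10*(z + 6)**2) - 1095/(2*(z + 5)) + 941/(12*(z + 4)) - 7/(150*(z + 1)).
Integrate each term; A/(z−a) gives A·log|z−a|; A/(z−a)² gives −A/(z−a).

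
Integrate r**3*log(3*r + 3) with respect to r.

r**4*log(3*r + 3)/4 - r**4/16 + r**3/12 - r**2/8 + r/4 - log(r + 1)/4 + C

Use integration by parts with u = log(3*r + 3), dv = r**3 dr.
Then du = 3/(3*r + 3) dr and v = r**4/4.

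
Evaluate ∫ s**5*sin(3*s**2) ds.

-s**4*cos(3*s**2)/6 + s**2*sin(3*s**2)/9 + cos(3*s**2)/27 + C

Let u = s², du = 2s ds; rewrite as (1/2)∫ u^2·sin(3u) du.
Now integrate by parts 2 times.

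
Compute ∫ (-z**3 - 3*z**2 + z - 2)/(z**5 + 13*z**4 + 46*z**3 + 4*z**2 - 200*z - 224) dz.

Factor the denominator: (z - 2)*(z + 2)**2*(z + 4)*(z + 7).
Partial-fraction decomposition: 187/(675*(z + 7)) - 5/(36*(z + 4)) - 23/(200*(z + 2)) + 1/(5*(z + 2)**2) - 5/(216*(z - 2)).
Integrate each term; A/(z−a) gives A·log|z−a|; A/(z−a)² gives −A/(z−a).

-5*log(z - 2)/216 - 23*log(z + 2)/200 - 5*log(z + 4)/36 + 187*log(z + 7)/675 - 1/(5*z + 10) + C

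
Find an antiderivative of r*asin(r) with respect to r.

Use integration by parts with u = arcsin(r), dv = r dr.
Then du = 1/sqrt(-r**2 + 1) dr.

r**2*asin(r)/2 + r*sqrt(-r**2 + 1)/4 - asin(r)/4 + C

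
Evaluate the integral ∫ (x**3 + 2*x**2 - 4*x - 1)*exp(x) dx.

(x**3 - x**2 - 2*x + 1)*exp(x) + C

Use integration by parts with u = x**3 + 2*x**2 - 4*x - 1, dv = exp(x) dx, so v = exp(x).
Apply parts 3 times (tabular method): alternate signs, differentiate u down to 0, integrate dv up.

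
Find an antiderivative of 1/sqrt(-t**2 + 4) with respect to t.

asin(t/2) + C

Substitute t = 2·sin(θ), so dt = 2·cos(θ) dθ and the radical becomes sqrt(-t**2 + 4) = 2·cos(θ) by the Pythagorean identity.
Integrate the resulting trig expression in θ, then back-substitute θ = asin(t/2), sin(θ) = t/2, cos(θ) = sqrt(-t**2 + 4)/2 (absorbing any constant into C).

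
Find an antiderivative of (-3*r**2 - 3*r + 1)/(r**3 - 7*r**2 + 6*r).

log(r)/6 - 25*log(r - 6)/6 + log(r - 1) + C

Factor the denominator: r*(r - 6)*(r - 1).
Partial-fraction decomposition: 1/(r - 1) - 25/(6*(r - 6)) + 1/(6*r).
Integrate each term: A/(r−a) contributes A·log|r−a|.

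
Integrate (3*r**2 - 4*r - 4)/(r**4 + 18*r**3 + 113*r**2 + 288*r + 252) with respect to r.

4*log(r + 2)/5 - 35*log(r + 3)/12 + 32*log(r + 6)/3 - 171*log(r + 7)/20 + C

Factor the denominator: (r + 2)*(r + 3)*(r + 6)*(r + 7).
Partial-fraction decomposition: -171/(20*(r + 7)) + 32/(3*(r + 6)) - 35/(12*(r + 3)) + 4/(5*(r + 2)).
Integrate each term: A/(r−a) contributes A·log|r−a|.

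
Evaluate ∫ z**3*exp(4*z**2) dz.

Let u = z², du = 2z dz; rewrite as (1/2)∫ u^1·exp(4u) du.
Now integrate by parts 1 time.

(4*z**2 - 1)*exp(4*z**2)/32 + C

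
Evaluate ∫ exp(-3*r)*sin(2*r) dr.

-3*exp(-3*r)*sin(2*r)/13 - 2*exp(-3*r)*cos(2*r)/13 + C

Let I denote the integral. Integrate by parts with u = sin(2*r), dv = exp(-3*r) dr, so v = -exp(-3*r)/3: I = -exp(-3*r)*sin(2*r)/3 + (2/3)·∫ exp(-3*r)*cos(2*r) dr.
Apply parts again with u = cos(2*r), dv = exp(-3*r) dr: ∫ exp(-3*r)*cos(2*r) dr = -exp(-3*r)*cos(2*r)/3 − (2/3)·I. Substituting back brings back I: I = -exp(-3*r)*sin(2*r)/3 - 2*exp(-3*r)*cos(2*r)/9 − (4/9)·I.
Solving for I: (1 + 4/9)·I equals the remaining terms, so I = (9/13)·(-exp(-3*r)*sin(2*r)/3 - 2*exp(-3*r)*cos(2*r)/9).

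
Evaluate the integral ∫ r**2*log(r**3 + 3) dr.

Let u = r**3 + 3, so du = (3*r**2) dr.
The integral becomes (1/3)·∫ log(u) du; integrate by parts with u′=log(u), dv′=du.

r**3*log(r**3 + 3)/3 - r**3/3 + log(r**3 + 3) + C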